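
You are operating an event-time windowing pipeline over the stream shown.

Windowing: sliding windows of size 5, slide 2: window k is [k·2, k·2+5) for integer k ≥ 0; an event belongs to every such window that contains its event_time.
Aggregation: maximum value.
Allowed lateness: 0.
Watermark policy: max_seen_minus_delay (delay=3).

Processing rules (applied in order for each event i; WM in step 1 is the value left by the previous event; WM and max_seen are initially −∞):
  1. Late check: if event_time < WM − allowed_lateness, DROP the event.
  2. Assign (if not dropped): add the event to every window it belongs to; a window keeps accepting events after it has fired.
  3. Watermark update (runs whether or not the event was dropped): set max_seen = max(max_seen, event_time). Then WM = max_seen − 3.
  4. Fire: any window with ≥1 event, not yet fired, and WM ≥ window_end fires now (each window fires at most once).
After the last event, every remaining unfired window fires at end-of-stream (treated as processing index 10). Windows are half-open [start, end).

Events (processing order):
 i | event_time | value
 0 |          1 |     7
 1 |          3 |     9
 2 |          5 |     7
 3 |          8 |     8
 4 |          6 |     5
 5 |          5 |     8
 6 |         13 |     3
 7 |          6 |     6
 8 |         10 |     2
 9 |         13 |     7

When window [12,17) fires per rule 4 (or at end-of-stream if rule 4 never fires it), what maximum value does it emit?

i=0 t=1 v=7: → [0,5); WM=-2
i=1 t=3 v=9: → [2,7),[0,5); WM=0
i=2 t=5 v=7: → [4,9),[2,7); WM=2
i=3 t=8 v=8: → [8,13),[6,11),[4,9); WM=5; [0,5) fires=9
i=4 t=6 v=5: → [6,11),[4,9),[2,7); WM=5
i=5 t=5 v=8: → [4,9),[2,7); WM=5
i=6 t=13 v=3: → [12,17),[10,15); WM=10; [2,7) fires=9 [4,9) fires=8
i=7 t=6 v=6: DROP (t<10-0); WM=10
i=8 t=10 v=2: → [10,15),[8,13),[6,11); WM=10
i=9 t=13 v=7: → [12,17),[10,15); WM=10

7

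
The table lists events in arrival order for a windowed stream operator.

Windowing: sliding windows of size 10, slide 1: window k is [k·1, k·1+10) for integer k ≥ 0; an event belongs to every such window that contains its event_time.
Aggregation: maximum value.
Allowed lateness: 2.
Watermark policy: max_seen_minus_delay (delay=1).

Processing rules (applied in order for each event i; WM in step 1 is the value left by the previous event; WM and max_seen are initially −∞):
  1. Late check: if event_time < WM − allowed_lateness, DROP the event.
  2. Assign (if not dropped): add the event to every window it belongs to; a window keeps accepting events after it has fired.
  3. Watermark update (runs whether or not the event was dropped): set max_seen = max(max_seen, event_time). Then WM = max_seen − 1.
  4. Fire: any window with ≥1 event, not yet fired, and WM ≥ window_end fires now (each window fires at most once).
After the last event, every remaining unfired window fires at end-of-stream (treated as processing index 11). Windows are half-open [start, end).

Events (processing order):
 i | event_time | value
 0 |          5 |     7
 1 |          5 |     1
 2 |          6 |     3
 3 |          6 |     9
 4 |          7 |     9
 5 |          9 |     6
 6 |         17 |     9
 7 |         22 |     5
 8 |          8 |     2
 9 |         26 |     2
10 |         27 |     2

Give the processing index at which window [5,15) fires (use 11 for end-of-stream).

6

i=0 t=5 v=7: → [5,15),[4,14),[3,13),[2,12),[1,11),[0,10); WM=4
i=1 t=5 v=1: → [5,15),[4,14),[3,13),[2,12),[1,11),[0,10); WM=4
i=2 t=6 v=3: → [6,16),[5,15),[4,14),[3,13),[2,12),[1,11),[0,10); WM=5
i=3 t=6 v=9: → [6,16),[5,15),[4,14),[3,13),[2,12),[1,11),[0,10); WM=5
i=4 t=7 v=9: → [7,17),[6,16),[5,15),[4,14),[3,13),[2,12),[1,11),[0,10); WM=6
i=5 t=9 v=6: → [9,19),[8,18),[7,17),[6,16),[5,15),[4,14),[3,13),[2,12),[1,11),[0,10); WM=8
i=6 t=17 v=9: → [17,27),[16,26),[15,25),[14,24),[13,23),[12,22),[11,21),[10,20),[9,19),[8,18); WM=16; [0,10) fires=9 [1,11) fires=9 [2,12) fires=9 [3,13) fires=9 [4,14) fires=9 [5,15) fires=9 [6,16) fires=9
i=7 t=22 v=5: → [22,32),[21,31),[20,30),[19,29),[18,28),[17,27),[16,26),[15,25),[14,24),[13,23); WM=21; [7,17) fires=9 [8,18) fires=9 [9,19) fires=9 [10,20) fires=9 [11,21) fires=9
i=8 t=8 v=2: DROP (t<21-2); WM=21
i=9 t=26 v=2: → [26,36),[25,35),[24,34),[23,33),[22,32),[21,31),[20,30),[19,29),[18,28),[17,27); WM=25; [12,22) fires=9 [13,23) fires=9 [14,24) fires=9 [15,25) fires=9
i=10 t=27 v=2: → [27,37),[26,36),[25,35),[24,34),[23,33),[22,32),[21,31),[20,30),[19,29),[18,28); WM=26; [16,26) fires=9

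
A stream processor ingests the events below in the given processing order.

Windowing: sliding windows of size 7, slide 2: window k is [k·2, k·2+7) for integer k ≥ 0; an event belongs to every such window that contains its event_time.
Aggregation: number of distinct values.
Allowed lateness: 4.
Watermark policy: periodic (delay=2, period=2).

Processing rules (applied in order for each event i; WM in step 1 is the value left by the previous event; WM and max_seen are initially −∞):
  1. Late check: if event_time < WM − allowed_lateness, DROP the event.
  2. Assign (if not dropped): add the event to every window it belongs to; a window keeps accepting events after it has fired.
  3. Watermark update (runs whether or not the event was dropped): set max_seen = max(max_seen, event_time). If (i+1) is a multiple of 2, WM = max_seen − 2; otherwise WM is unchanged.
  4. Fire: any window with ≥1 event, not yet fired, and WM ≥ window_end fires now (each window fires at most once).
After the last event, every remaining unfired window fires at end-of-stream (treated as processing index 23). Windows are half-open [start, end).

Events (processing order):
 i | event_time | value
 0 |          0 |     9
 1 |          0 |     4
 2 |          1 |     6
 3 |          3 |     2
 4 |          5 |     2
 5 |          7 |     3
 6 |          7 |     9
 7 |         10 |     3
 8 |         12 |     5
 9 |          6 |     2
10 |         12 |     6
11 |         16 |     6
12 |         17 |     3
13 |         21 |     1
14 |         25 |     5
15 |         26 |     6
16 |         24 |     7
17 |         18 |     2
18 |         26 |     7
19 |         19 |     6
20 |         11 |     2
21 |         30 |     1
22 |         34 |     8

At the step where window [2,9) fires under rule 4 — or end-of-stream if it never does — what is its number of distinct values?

i=0 t=0 v=9: → [0,7); WM=−∞
i=1 t=0 v=4: → [0,7); WM=-2
i=2 t=1 v=6: → [0,7); WM=-2
i=3 t=3 v=2: → [2,9),[0,7); WM=1
i=4 t=5 v=2: → [4,11),[2,9),[0,7); WM=1
i=5 t=7 v=3: → [6,13),[4,11),[2,9); WM=5
i=6 t=7 v=9: → [6,13),[4,11),[2,9); WM=5
i=7 t=10 v=3: → [10,17),[8,15),[6,13),[4,11); WM=8; [0,7) fires=4
i=8 t=12 v=5: → [12,19),[10,17),[8,15),[6,13); WM=8
i=9 t=6 v=2: → [6,13),[4,11),[2,9),[0,7); WM=10; [2,9) fires=3
i=10 t=12 v=6: → [12,19),[10,17),[8,15),[6,13); WM=10
i=11 t=16 v=6: → [16,23),[14,21),[12,19),[10,17); WM=14; [4,11) fires=3 [6,13) fires=5
i=12 t=17 v=3: → [16,23),[14,21),[12,19); WM=14
i=13 t=21 v=1: → [20,27),[18,25),[16,23); WM=19; [8,15) fires=3 [10,17) fires=3 [12,19) fires=3
i=14 t=25 v=5: → [24,31),[22,29),[20,27); WM=19
i=15 t=26 v=6: → [26,33),[24,31),[22,29),[20,27); WM=24; [14,21) fires=2 [16,23) fires=3
i=16 t=24 v=7: → [24,31),[22,29),[20,27),[18,25); WM=24
i=17 t=18 v=2: DROP (t<24-4); WM=24
i=18 t=26 v=7: → [26,33),[24,31),[22,29),[20,27); WM=24
i=19 t=19 v=6: DROP (t<24-4); WM=24
i=20 t=11 v=2: DROP (t<24-4); WM=24
i=21 t=30 v=1: → [30,37),[28,35),[26,33),[24,31); WM=28; [18,25) fires=2 [20,27) fires=4
i=22 t=34 v=8: → [34,41),[32,39),[30,37),[28,35); WM=28

3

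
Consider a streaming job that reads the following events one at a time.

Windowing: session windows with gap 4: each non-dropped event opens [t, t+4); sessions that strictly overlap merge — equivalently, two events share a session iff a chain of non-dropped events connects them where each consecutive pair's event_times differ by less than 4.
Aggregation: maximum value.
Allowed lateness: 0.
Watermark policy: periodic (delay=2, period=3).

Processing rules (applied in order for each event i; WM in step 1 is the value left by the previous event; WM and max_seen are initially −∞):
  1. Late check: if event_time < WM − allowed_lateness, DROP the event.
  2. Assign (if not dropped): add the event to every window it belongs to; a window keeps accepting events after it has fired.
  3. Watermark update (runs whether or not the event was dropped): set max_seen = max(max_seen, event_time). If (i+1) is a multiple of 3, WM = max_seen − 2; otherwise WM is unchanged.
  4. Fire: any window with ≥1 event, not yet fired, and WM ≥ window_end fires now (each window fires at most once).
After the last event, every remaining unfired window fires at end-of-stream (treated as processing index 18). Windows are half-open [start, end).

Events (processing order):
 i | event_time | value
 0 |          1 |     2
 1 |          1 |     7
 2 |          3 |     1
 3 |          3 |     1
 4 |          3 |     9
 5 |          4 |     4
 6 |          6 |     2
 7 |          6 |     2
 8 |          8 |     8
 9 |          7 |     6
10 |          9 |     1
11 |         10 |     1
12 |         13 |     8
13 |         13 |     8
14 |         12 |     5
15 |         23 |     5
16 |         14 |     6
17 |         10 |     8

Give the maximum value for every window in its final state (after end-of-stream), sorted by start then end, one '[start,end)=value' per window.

i=0 t=1 v=2: → [1,5); WM=−∞
i=1 t=1 v=7: → [1,5); WM=−∞
i=2 t=3 v=1: → [1,7); WM=1
i=3 t=3 v=1: → [1,7); WM=1
i=4 t=3 v=9: → [1,7); WM=1
i=5 t=4 v=4: → [1,8); WM=2
i=6 t=6 v=2: → [1,10); WM=2
i=7 t=6 v=2: → [1,10); WM=2
i=8 t=8 v=8: → [1,12); WM=6
i=9 t=7 v=6: → [1,12); WM=6
i=10 t=9 v=1: → [1,13); WM=6
i=11 t=10 v=1: → [1,14); WM=8
i=12 t=13 v=8: → [1,17); WM=8
i=13 t=13 v=8: → [1,17); WM=8
i=14 t=12 v=5: → [1,17); WM=11
i=15 t=23 v=5: → [23,27); WM=11
i=16 t=14 v=6: → [1,18); WM=11
i=17 t=10 v=8: DROP (t<11-0); WM=21

[1,18)=9 [23,27)=5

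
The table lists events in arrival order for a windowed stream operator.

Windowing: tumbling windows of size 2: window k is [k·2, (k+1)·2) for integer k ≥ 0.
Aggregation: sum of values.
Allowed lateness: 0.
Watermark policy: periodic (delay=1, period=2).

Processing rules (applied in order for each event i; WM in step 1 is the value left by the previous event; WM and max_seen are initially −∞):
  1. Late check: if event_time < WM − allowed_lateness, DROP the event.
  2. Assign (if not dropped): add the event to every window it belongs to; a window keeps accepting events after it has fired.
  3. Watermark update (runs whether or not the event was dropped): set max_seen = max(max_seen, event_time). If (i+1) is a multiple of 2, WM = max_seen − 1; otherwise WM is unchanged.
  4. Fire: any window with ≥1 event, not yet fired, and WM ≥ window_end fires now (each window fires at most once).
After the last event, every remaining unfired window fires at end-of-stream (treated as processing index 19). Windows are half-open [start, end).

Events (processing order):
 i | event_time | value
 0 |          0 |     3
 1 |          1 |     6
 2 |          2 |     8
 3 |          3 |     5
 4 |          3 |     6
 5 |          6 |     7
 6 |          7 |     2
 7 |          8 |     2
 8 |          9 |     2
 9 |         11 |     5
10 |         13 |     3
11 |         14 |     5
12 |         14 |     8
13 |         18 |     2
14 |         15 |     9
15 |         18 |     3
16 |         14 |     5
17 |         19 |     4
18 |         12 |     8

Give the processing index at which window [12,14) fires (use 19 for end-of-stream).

i=0 t=0 v=3: → [0,2); WM=−∞
i=1 t=1 v=6: → [0,2); WM=0
i=2 t=2 v=8: → [2,4); WM=0
i=3 t=3 v=5: → [2,4); WM=2; [0,2) fires=9
i=4 t=3 v=6: → [2,4); WM=2
i=5 t=6 v=7: → [6,8); WM=5; [2,4) fires=19
i=6 t=7 v=2: → [6,8); WM=5
i=7 t=8 v=2: → [8,10); WM=7
i=8 t=9 v=2: → [8,10); WM=7
i=9 t=11 v=5: → [10,12); WM=10; [6,8) fires=9 [8,10) fires=4
i=10 t=13 v=3: → [12,14); WM=10
i=11 t=14 v=5: → [14,16); WM=13; [10,12) fires=5
i=12 t=14 v=8: → [14,16); WM=13
i=13 t=18 v=2: → [18,20); WM=17; [12,14) fires=3 [14,16) fires=13
i=14 t=15 v=9: DROP (t<17-0); WM=17
i=15 t=18 v=3: → [18,20); WM=17
i=16 t=14 v=5: DROP (t<17-0); WM=17
i=17 t=19 v=4: → [18,20); WM=18
i=18 t=12 v=8: DROP (t<18-0); WM=18

13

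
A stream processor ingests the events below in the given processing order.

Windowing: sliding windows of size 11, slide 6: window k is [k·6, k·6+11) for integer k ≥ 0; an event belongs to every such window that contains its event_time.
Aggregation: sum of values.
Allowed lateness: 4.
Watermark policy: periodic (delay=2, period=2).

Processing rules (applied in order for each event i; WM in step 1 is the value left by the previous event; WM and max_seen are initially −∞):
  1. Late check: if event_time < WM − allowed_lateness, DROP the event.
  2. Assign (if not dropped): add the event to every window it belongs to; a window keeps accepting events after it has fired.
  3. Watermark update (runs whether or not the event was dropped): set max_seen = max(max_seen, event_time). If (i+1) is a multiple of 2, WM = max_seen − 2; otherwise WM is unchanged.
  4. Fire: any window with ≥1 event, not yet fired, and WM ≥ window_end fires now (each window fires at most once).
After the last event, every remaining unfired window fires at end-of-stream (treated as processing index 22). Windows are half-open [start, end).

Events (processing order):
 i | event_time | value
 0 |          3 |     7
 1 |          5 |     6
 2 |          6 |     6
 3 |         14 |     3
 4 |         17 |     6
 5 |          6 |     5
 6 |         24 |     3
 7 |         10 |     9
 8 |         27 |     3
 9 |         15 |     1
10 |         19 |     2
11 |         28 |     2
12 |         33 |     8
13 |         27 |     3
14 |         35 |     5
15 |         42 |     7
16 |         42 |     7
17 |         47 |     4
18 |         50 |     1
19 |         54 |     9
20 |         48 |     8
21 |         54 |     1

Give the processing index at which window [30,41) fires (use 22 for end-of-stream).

17

i=0 t=3 v=7: → [0,11); WM=−∞
i=1 t=5 v=6: → [0,11); WM=3
i=2 t=6 v=6: → [6,17),[0,11); WM=3
i=3 t=14 v=3: → [12,23),[6,17); WM=12; [0,11) fires=19
i=4 t=17 v=6: → [12,23); WM=12
i=5 t=6 v=5: DROP (t<12-4); WM=15
i=6 t=24 v=3: → [24,35),[18,29); WM=15
i=7 t=10 v=9: DROP (t<15-4); WM=22; [6,17) fires=9
i=8 t=27 v=3: → [24,35),[18,29); WM=22
i=9 t=15 v=1: DROP (t<22-4); WM=25; [12,23) fires=9
i=10 t=19 v=2: DROP (t<25-4); WM=25
i=11 t=28 v=2: → [24,35),[18,29); WM=26
i=12 t=33 v=8: → [30,41),[24,35); WM=26
i=13 t=27 v=3: → [24,35),[18,29); WM=31; [18,29) fires=11
i=14 t=35 v=5: → [30,41); WM=31
i=15 t=42 v=7: → [42,53),[36,47); WM=40; [24,35) fires=19
i=16 t=42 v=7: → [42,53),[36,47); WM=40
i=17 t=47 v=4: → [42,53); WM=45; [30,41) fires=13
i=18 t=50 v=1: → [48,59),[42,53); WM=45
i=19 t=54 v=9: → [54,65),[48,59); WM=52; [36,47) fires=14
i=20 t=48 v=8: → [48,59),[42,53); WM=52
i=21 t=54 v=1: → [54,65),[48,59); WM=52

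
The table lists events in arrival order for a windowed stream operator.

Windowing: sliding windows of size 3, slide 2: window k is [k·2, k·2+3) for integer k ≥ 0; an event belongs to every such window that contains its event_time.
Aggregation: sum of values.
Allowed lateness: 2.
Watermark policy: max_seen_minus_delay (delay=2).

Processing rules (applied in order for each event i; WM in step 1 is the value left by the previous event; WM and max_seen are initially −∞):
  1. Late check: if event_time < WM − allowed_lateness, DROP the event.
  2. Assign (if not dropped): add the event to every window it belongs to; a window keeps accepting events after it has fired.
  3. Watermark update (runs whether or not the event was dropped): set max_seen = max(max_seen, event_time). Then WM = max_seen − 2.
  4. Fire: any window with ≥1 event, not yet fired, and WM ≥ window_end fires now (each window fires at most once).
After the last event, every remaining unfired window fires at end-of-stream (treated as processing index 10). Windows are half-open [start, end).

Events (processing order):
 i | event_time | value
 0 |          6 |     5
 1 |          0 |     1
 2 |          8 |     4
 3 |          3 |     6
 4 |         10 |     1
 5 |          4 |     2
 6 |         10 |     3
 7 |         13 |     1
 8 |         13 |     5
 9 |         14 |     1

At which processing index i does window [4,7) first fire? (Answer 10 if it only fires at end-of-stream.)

i=0 t=6 v=5: → [6,9),[4,7); WM=4
i=1 t=0 v=1: DROP (t<4-2); WM=4
i=2 t=8 v=4: → [8,11),[6,9); WM=6
i=3 t=3 v=6: DROP (t<6-2); WM=6
i=4 t=10 v=1: → [10,13),[8,11); WM=8; [4,7) fires=5
i=5 t=4 v=2: DROP (t<8-2); WM=8
i=6 t=10 v=3: → [10,13),[8,11); WM=8
i=7 t=13 v=1: → [12,15); WM=11; [6,9) fires=9 [8,11) fires=8
i=8 t=13 v=5: → [12,15); WM=11
i=9 t=14 v=1: → [14,17),[12,15); WM=12

4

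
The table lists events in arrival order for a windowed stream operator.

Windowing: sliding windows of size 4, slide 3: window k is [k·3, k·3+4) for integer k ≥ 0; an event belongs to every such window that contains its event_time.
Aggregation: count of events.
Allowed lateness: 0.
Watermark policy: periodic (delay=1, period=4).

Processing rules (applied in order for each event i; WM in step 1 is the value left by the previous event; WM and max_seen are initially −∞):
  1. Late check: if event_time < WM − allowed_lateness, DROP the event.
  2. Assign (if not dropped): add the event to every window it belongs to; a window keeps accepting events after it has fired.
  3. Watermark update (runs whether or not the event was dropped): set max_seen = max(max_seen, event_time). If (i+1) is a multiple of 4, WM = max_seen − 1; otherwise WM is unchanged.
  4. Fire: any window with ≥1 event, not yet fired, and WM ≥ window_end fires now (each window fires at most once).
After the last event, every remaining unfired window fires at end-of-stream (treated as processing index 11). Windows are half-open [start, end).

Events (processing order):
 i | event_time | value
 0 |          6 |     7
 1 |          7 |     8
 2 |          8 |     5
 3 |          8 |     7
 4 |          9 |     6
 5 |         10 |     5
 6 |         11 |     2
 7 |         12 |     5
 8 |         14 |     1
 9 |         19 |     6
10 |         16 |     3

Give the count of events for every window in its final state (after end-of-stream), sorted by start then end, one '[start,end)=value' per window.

i=0 t=6 v=7: → [6,10),[3,7); WM=−∞
i=1 t=7 v=8: → [6,10); WM=−∞
i=2 t=8 v=5: → [6,10); WM=−∞
i=3 t=8 v=7: → [6,10); WM=7; [3,7) fires=1
i=4 t=9 v=6: → [9,13),[6,10); WM=7
i=5 t=10 v=5: → [9,13); WM=7
i=6 t=11 v=2: → [9,13); WM=7
i=7 t=12 v=5: → [12,16),[9,13); WM=11; [6,10) fires=5
i=8 t=14 v=1: → [12,16); WM=11
i=9 t=19 v=6: → [18,22); WM=11
i=10 t=16 v=3: → [15,19); WM=11

[3,7)=1 [6,10)=5 [9,13)=4 [12,16)=2 [15,19)=1 [18,22)=1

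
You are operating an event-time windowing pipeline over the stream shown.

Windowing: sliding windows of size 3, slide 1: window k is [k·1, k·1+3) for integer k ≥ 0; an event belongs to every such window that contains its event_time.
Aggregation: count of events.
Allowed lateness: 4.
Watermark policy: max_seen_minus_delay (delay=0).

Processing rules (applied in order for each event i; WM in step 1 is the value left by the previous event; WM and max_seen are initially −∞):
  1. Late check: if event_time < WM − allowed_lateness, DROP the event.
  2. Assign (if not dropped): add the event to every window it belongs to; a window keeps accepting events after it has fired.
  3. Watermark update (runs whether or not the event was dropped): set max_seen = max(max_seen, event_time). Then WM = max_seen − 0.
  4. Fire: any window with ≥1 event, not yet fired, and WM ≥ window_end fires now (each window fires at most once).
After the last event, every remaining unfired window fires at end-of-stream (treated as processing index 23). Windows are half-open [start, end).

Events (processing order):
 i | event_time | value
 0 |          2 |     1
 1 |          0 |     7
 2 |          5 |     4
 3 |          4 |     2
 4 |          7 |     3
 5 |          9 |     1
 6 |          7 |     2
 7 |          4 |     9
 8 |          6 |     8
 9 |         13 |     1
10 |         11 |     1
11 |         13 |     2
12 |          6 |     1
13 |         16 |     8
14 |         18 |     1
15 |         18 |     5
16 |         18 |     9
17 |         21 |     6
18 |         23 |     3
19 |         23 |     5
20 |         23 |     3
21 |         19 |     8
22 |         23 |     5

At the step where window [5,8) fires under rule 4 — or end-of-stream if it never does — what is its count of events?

2

i=0 t=2 v=1: → [2,5),[1,4),[0,3); WM=2
i=1 t=0 v=7: → [0,3); WM=2
i=2 t=5 v=4: → [5,8),[4,7),[3,6); WM=5; [0,3) fires=2 [1,4) fires=1 [2,5) fires=1
i=3 t=4 v=2: → [4,7),[3,6),[2,5); WM=5
i=4 t=7 v=3: → [7,10),[6,9),[5,8); WM=7; [3,6) fires=2 [4,7) fires=2
i=5 t=9 v=1: → [9,12),[8,11),[7,10); WM=9; [5,8) fires=2 [6,9) fires=1
i=6 t=7 v=2: → [7,10),[6,9),[5,8); WM=9
i=7 t=4 v=9: DROP (t<9-4); WM=9
i=8 t=6 v=8: → [6,9),[5,8),[4,7); WM=9
i=9 t=13 v=1: → [13,16),[12,15),[11,14); WM=13; [7,10) fires=3 [8,11) fires=1 [9,12) fires=1
i=10 t=11 v=1: → [11,14),[10,13),[9,12); WM=13; [10,13) fires=1
i=11 t=13 v=2: → [13,16),[12,15),[11,14); WM=13
i=12 t=6 v=1: DROP (t<13-4); WM=13
i=13 t=16 v=8: → [16,19),[15,18),[14,17); WM=16; [11,14) fires=3 [12,15) fires=2 [13,16) fires=2
i=14 t=18 v=1: → [18,21),[17,20),[16,19); WM=18; [14,17) fires=1 [15,18) fires=1
i=15 t=18 v=5: → [18,21),[17,20),[16,19); WM=18
i=16 t=18 v=9: → [18,21),[17,20),[16,19); WM=18
i=17 t=21 v=6: → [21,24),[20,23),[19,22); WM=21; [16,19) fires=4 [17,20) fires=3 [18,21) fires=3
i=18 t=23 v=3: → [23,26),[22,25),[21,24); WM=23; [19,22) fires=1 [20,23) fires=1
i=19 t=23 v=5: → [23,26),[22,25),[21,24); WM=23
i=20 t=23 v=3: → [23,26),[22,25),[21,24); WM=23
i=21 t=19 v=8: → [19,22),[18,21),[17,20); WM=23
i=22 t=23 v=5: → [23,26),[22,25),[21,24); WM=23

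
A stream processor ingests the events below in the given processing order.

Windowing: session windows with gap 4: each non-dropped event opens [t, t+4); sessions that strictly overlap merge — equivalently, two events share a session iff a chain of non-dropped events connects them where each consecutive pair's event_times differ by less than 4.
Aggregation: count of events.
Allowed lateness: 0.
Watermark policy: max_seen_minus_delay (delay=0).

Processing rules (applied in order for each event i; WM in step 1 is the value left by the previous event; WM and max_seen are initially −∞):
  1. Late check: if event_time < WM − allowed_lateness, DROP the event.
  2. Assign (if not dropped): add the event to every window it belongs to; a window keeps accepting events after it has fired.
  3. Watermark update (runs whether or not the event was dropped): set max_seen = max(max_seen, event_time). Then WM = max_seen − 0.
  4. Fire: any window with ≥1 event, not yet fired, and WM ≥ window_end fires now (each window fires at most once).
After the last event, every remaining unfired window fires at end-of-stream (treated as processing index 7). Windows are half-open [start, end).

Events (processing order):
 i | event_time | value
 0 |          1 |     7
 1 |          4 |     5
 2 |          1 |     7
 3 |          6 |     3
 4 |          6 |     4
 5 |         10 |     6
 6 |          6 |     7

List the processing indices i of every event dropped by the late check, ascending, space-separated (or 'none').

2 6

i=0 t=1 v=7: → [1,5); WM=1
i=1 t=4 v=5: → [1,8); WM=4
i=2 t=1 v=7: DROP (t<4-0); WM=4
i=3 t=6 v=3: → [1,10); WM=6
i=4 t=6 v=4: → [1,10); WM=6
i=5 t=10 v=6: → [10,14); WM=10
i=6 t=6 v=7: DROP (t<10-0); WM=10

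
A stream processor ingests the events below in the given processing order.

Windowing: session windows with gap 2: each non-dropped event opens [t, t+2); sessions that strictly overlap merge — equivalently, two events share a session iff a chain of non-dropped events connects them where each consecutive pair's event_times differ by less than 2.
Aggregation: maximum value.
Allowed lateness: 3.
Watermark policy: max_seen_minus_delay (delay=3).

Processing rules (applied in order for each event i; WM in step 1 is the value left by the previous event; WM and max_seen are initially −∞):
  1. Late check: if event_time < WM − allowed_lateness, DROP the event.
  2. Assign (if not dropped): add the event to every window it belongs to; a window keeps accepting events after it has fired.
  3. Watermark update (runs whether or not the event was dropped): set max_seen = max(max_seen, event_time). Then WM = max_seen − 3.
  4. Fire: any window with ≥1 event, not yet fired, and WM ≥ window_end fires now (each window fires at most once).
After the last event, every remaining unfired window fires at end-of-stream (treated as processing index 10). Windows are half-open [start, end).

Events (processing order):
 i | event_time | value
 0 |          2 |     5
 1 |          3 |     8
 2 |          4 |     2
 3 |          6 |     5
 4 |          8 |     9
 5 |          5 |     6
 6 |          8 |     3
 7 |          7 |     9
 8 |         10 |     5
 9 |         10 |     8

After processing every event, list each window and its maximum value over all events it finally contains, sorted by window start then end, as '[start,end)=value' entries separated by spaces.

i=0 t=2 v=5: → [2,4); WM=-1
i=1 t=3 v=8: → [2,5); WM=0
i=2 t=4 v=2: → [2,6); WM=1
i=3 t=6 v=5: → [6,8); WM=3
i=4 t=8 v=9: → [8,10); WM=5
i=5 t=5 v=6: → [2,8); WM=5
i=6 t=8 v=3: → [8,10); WM=5
i=7 t=7 v=9: → [2,10); WM=5
i=8 t=10 v=5: → [10,12); WM=7
i=9 t=10 v=8: → [10,12); WM=7

[2,10)=9 [10,12)=8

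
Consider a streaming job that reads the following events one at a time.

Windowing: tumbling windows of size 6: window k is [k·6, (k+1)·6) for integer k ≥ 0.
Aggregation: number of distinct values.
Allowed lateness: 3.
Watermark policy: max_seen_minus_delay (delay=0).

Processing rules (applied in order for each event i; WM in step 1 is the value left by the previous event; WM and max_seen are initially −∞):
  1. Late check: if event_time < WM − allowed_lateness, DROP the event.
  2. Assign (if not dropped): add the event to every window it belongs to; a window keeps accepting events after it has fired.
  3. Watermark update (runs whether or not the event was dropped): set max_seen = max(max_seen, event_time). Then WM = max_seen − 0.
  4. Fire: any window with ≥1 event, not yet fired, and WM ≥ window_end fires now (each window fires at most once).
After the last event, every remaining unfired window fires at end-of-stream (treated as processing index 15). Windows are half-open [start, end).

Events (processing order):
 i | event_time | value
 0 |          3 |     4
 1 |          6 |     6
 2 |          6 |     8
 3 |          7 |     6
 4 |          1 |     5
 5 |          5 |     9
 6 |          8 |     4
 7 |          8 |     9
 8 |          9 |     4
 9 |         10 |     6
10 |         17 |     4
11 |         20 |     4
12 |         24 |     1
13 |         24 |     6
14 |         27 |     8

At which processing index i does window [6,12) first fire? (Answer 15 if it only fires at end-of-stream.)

i=0 t=3 v=4: → [0,6); WM=3
i=1 t=6 v=6: → [6,12); WM=6; [0,6) fires=1
i=2 t=6 v=8: → [6,12); WM=6
i=3 t=7 v=6: → [6,12); WM=7
i=4 t=1 v=5: DROP (t<7-3); WM=7
i=5 t=5 v=9: → [0,6); WM=7
i=6 t=8 v=4: → [6,12); WM=8
i=7 t=8 v=9: → [6,12); WM=8
i=8 t=9 v=4: → [6,12); WM=9
i=9 t=10 v=6: → [6,12); WM=10
i=10 t=17 v=4: → [12,18); WM=17; [6,12) fires=4
i=11 t=20 v=4: → [18,24); WM=20; [12,18) fires=1
i=12 t=24 v=1: → [24,30); WM=24; [18,24) fires=1
i=13 t=24 v=6: → [24,30); WM=24
i=14 t=27 v=8: → [24,30); WM=27

10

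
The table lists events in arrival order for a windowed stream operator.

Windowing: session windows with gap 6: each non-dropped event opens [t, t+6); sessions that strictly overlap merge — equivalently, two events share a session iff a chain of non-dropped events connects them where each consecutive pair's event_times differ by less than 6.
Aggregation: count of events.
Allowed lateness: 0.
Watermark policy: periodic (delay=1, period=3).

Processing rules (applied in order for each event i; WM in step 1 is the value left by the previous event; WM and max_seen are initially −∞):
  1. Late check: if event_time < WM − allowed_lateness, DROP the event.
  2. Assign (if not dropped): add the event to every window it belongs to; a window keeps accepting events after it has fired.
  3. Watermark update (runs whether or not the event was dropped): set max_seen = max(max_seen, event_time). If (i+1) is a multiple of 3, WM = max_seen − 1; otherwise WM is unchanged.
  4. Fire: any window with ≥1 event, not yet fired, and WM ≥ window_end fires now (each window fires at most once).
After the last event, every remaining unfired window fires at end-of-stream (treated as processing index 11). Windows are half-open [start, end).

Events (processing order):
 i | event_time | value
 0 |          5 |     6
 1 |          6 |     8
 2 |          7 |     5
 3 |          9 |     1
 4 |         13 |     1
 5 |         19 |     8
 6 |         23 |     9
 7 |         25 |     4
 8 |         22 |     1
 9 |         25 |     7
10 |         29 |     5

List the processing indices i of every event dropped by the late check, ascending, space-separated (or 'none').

none

i=0 t=5 v=6: → [5,11); WM=−∞
i=1 t=6 v=8: → [5,12); WM=−∞
i=2 t=7 v=5: → [5,13); WM=6
i=3 t=9 v=1: → [5,15); WM=6
i=4 t=13 v=1: → [5,19); WM=6
i=5 t=19 v=8: → [19,25); WM=18
i=6 t=23 v=9: → [19,29); WM=18
i=7 t=25 v=4: → [19,31); WM=18
i=8 t=22 v=1: → [19,31); WM=24
i=9 t=25 v=7: → [19,31); WM=24
i=10 t=29 v=5: → [19,35); WM=24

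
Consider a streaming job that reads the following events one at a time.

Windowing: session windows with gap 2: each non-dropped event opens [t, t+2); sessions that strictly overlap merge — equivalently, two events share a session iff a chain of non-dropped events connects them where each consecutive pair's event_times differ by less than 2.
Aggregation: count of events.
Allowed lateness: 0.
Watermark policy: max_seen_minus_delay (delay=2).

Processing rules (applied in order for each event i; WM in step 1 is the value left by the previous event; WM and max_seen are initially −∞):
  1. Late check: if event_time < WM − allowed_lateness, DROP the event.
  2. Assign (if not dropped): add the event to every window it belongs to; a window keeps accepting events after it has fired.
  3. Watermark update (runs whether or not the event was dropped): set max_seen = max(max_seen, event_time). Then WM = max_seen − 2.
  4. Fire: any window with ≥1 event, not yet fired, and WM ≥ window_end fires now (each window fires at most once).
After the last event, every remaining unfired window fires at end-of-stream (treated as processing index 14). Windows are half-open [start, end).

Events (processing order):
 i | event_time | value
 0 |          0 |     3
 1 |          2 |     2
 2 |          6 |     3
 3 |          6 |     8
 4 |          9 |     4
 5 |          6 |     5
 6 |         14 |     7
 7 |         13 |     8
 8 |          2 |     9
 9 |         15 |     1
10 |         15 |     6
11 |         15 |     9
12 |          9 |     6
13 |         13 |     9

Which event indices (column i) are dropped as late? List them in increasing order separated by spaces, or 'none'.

i=0 t=0 v=3: → [0,2); WM=-2
i=1 t=2 v=2: → [2,4); WM=0
i=2 t=6 v=3: → [6,8); WM=4
i=3 t=6 v=8: → [6,8); WM=4
i=4 t=9 v=4: → [9,11); WM=7
i=5 t=6 v=5: DROP (t<7-0); WM=7
i=6 t=14 v=7: → [14,16); WM=12
i=7 t=13 v=8: → [13,16); WM=12
i=8 t=2 v=9: DROP (t<12-0); WM=12
i=9 t=15 v=1: → [13,17); WM=13
i=10 t=15 v=6: → [13,17); WM=13
i=11 t=15 v=9: → [13,17); WM=13
i=12 t=9 v=6: DROP (t<13-0); WM=13
i=13 t=13 v=9: → [13,17); WM=13

5 8 12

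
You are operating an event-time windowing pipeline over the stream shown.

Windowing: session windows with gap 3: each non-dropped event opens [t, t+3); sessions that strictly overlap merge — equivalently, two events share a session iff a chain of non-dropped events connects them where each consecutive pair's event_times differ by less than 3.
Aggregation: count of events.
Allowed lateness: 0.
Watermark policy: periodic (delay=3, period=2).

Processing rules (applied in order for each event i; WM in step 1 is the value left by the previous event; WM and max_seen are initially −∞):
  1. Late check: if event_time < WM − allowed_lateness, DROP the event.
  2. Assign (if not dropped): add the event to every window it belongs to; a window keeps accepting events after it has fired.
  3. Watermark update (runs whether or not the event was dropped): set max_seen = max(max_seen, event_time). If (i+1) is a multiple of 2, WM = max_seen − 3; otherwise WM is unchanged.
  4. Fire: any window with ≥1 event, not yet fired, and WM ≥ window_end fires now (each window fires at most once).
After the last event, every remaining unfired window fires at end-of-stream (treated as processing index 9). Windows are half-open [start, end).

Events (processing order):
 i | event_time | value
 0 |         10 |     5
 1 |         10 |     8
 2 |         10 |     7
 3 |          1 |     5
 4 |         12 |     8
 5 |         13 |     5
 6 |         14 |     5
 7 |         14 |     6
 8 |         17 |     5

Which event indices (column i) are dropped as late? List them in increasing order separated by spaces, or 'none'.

3

i=0 t=10 v=5: → [10,13); WM=−∞
i=1 t=10 v=8: → [10,13); WM=7
i=2 t=10 v=7: → [10,13); WM=7
i=3 t=1 v=5: DROP (t<7-0); WM=7
i=4 t=12 v=8: → [10,15); WM=7
i=5 t=13 v=5: → [10,16); WM=10
i=6 t=14 v=5: → [10,17); WM=10
i=7 t=14 v=6: → [10,17); WM=11
i=8 t=17 v=5: → [17,20); WM=11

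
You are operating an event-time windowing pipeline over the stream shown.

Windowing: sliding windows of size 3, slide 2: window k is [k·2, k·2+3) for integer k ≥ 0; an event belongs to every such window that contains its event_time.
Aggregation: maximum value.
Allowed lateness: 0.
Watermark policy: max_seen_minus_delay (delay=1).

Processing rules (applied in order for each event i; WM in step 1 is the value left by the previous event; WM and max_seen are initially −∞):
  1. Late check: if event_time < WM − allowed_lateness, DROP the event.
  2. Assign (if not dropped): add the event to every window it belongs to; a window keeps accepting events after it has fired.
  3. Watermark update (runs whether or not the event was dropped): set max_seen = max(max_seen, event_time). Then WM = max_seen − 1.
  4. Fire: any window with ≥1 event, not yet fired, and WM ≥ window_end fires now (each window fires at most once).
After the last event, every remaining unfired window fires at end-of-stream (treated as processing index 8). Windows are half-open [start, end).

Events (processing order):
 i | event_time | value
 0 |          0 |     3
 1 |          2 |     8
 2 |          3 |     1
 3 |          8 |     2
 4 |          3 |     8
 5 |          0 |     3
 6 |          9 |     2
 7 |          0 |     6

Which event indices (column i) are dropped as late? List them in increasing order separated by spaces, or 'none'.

4 5 7

i=0 t=0 v=3: → [0,3); WM=-1
i=1 t=2 v=8: → [2,5),[0,3); WM=1
i=2 t=3 v=1: → [2,5); WM=2
i=3 t=8 v=2: → [8,11),[6,9); WM=7; [0,3) fires=8 [2,5) fires=8
i=4 t=3 v=8: DROP (t<7-0); WM=7
i=5 t=0 v=3: DROP (t<7-0); WM=7
i=6 t=9 v=2: → [8,11); WM=8
i=7 t=0 v=6: DROP (t<8-0); WM=8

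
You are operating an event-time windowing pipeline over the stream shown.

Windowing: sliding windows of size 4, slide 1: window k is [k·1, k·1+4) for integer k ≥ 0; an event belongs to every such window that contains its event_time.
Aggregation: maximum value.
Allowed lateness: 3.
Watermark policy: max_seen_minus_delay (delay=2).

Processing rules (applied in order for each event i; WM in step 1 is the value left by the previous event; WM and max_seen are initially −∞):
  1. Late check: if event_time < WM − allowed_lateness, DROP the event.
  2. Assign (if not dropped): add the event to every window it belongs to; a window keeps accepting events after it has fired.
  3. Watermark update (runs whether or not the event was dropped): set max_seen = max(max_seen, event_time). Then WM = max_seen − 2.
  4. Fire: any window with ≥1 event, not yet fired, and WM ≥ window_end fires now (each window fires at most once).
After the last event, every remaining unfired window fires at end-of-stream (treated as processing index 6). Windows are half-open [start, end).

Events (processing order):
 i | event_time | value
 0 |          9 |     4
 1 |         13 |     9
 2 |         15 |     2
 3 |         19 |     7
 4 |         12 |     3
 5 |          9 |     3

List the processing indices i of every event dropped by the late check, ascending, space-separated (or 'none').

4 5

i=0 t=9 v=4: → [9,13),[8,12),[7,11),[6,10); WM=7
i=1 t=13 v=9: → [13,17),[12,16),[11,15),[10,14); WM=11; [6,10) fires=4 [7,11) fires=4
i=2 t=15 v=2: → [15,19),[14,18),[13,17),[12,16); WM=13; [8,12) fires=4 [9,13) fires=4
i=3 t=19 v=7: → [19,23),[18,22),[17,21),[16,20); WM=17; [10,14) fires=9 [11,15) fires=9 [12,16) fires=9 [13,17) fires=9
i=4 t=12 v=3: DROP (t<17-3); WM=17
i=5 t=9 v=3: DROP (t<17-3); WM=17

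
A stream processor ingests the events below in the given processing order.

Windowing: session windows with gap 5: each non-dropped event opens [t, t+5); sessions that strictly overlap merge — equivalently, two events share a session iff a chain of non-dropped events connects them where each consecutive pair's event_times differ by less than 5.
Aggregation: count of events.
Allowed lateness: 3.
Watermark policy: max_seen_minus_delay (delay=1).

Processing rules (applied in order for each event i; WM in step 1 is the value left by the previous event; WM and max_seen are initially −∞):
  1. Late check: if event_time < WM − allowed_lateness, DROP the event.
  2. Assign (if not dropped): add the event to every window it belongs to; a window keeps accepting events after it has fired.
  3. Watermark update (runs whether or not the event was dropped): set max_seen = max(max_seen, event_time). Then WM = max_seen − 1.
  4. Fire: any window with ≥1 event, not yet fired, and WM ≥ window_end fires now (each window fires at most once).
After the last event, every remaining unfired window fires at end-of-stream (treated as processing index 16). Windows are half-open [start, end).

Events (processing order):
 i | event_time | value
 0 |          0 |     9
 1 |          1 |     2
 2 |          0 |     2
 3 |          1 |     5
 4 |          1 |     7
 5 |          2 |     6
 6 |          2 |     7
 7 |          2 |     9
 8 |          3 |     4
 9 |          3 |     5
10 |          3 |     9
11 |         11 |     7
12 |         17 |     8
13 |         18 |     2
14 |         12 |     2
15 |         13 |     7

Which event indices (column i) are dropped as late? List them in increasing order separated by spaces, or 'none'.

14 15

i=0 t=0 v=9: → [0,5); WM=-1
i=1 t=1 v=2: → [0,6); WM=0
i=2 t=0 v=2: → [0,6); WM=0
i=3 t=1 v=5: → [0,6); WM=0
i=4 t=1 v=7: → [0,6); WM=0
i=5 t=2 v=6: → [0,7); WM=1
i=6 t=2 v=7: → [0,7); WM=1
i=7 t=2 v=9: → [0,7); WM=1
i=8 t=3 v=4: → [0,8); WM=2
i=9 t=3 v=5: → [0,8); WM=2
i=10 t=3 v=9: → [0,8); WM=2
i=11 t=11 v=7: → [11,16); WM=10
i=12 t=17 v=8: → [17,22); WM=16
i=13 t=18 v=2: → [17,23); WM=17
i=14 t=12 v=2: DROP (t<17-3); WM=17
i=15 t=13 v=7: DROP (t<17-3); WM=17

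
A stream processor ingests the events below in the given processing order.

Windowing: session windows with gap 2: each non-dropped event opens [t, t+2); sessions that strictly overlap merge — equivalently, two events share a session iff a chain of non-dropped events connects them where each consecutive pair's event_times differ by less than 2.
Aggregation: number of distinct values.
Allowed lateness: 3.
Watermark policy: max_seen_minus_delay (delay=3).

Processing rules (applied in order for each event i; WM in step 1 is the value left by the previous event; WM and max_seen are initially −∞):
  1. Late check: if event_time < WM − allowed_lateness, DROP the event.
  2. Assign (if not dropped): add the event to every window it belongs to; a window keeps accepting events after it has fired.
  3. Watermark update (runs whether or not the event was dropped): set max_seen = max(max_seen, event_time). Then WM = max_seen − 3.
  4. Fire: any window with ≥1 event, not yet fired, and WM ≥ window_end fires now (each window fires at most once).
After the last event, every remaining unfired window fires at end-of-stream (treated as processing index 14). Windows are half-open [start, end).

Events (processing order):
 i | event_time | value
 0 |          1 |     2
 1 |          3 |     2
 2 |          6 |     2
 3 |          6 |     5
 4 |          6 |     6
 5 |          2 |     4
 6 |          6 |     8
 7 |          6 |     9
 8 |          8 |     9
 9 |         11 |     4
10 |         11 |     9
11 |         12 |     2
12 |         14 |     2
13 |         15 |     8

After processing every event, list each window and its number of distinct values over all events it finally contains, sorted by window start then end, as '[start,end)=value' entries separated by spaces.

[1,5)=2 [6,8)=5 [8,10)=1 [11,14)=3 [14,17)=2

i=0 t=1 v=2: → [1,3); WM=-2
i=1 t=3 v=2: → [3,5); WM=0
i=2 t=6 v=2: → [6,8); WM=3
i=3 t=6 v=5: → [6,8); WM=3
i=4 t=6 v=6: → [6,8); WM=3
i=5 t=2 v=4: → [1,5); WM=3
i=6 t=6 v=8: → [6,8); WM=3
i=7 t=6 v=9: → [6,8); WM=3
i=8 t=8 v=9: → [8,10); WM=5
i=9 t=11 v=4: → [11,13); WM=8
i=10 t=11 v=9: → [11,13); WM=8
i=11 t=12 v=2: → [11,14); WM=9
i=12 t=14 v=2: → [14,16); WM=11
i=13 t=15 v=8: → [14,17); WM=12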